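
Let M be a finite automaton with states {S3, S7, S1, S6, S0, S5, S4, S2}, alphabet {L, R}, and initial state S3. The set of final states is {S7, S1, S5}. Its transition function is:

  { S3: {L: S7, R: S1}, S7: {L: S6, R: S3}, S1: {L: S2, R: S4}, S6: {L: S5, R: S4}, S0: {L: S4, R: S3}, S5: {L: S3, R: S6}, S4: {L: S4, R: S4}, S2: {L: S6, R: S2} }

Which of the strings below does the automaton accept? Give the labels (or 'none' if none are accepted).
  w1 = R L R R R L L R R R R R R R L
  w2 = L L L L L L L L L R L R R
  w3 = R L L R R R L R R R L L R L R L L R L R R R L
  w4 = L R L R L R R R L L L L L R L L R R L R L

w2

w1:
  start at S3
  read 'R': S3 → S1
  read 'L': S1 → S2
  read 'R': S2 → S2
  read 'R': S2 → S2
  read 'R': S2 → S2
  read 'L': S2 → S6
  read 'L': S6 → S5
  read 'R': S5 → S6
  read 'R': S6 → S4
  read 'R': S4 → S4
  read 'R': S4 → S4
  read 'R': S4 → S4
  read 'R': S4 → S4
  read 'R': S4 → S4
  read 'L': S4 → S4
  end S4, rejected
w2:
  start at S3
  read 'L': S3 → S7
  read 'L': S7 → S6
  read 'L': S6 → S5
  read 'L': S5 → S3
  read 'L': S3 → S7
  read 'L': S7 → S6
  read 'L': S6 → S5
  read 'L': S5 → S3
  read 'L': S3 → S7
  read 'R': S7 → S3
  read 'L': S3 → S7
  read 'R': S7 → S3
  read 'R': S3 → S1
  end S1, accepted
w3:
  start at S3
  read 'R': S3 → S1
  read 'L': S1 → S2
  read 'L': S2 → S6
  read 'R': S6 → S4
  read 'R': S4 → S4
  read 'R': S4 → S4
  read 'L': S4 → S4
  read 'R': S4 → S4
  read 'R': S4 → S4
  read 'R': S4 → S4
  read 'L': S4 → S4
  read 'L': S4 → S4
  read 'R': S4 → S4
  read 'L': S4 → S4
  read 'R': S4 → S4
  read 'L': S4 → S4
  read 'L': S4 → S4
  read 'R': S4 → S4
  read 'L': S4 → S4
  read 'R': S4 → S4
  read 'R': S4 → S4
  read 'R': S4 → S4
  read 'L': S4 → S4
  end S4, rejected
w4:
  start at S3
  read 'L': S3 → S7
  read 'R': S7 → S3
  read 'L': S3 → S7
  read 'R': S7 → S3
  read 'L': S3 → S7
  read 'R': S7 → S3
  read 'R': S3 → S1
  read 'R': S1 → S4
  read 'L': S4 → S4
  read 'L': S4 → S4
  read 'L': S4 → S4
  read 'L': S4 → S4
  read 'L': S4 → S4
  read 'R': S4 → S4
  read 'L': S4 → S4
  read 'L': S4 → S4
  read 'R': S4 → S4
  read 'R': S4 → S4
  read 'L': S4 → S4
  read 'R': S4 → S4
  read 'L': S4 → S4
  end S4, rejected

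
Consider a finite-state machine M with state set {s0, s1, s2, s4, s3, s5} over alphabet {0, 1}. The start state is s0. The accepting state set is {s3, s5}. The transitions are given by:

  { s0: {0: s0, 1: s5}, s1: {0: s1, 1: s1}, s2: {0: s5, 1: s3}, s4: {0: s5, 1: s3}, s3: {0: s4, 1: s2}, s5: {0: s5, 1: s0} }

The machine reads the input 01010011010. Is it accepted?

start at s0
read '0': s0 → s0
read '1': s0 → s5
read '0': s5 → s5
read '1': s5 → s0
read '0': s0 → s0
read '0': s0 → s0
read '1': s0 → s5
read '1': s5 → s0
read '0': s0 → s0
read '1': s0 → s5
read '0': s5 → s5
End state s5 is accepting.

Yes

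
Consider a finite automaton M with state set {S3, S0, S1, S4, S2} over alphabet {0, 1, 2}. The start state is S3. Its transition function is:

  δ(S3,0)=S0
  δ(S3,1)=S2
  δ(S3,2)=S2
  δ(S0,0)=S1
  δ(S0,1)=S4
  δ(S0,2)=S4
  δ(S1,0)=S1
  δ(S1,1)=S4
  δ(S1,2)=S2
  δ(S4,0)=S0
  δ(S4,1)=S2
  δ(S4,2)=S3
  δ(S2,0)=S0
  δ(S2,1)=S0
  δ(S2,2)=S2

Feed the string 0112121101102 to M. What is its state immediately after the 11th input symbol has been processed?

start at S3
read '0': S3 → S0
read '1': S0 → S4
read '1': S4 → S2
read '2': S2 → S2
read '1': S2 → S0
read '2': S0 → S4
read '1': S4 → S2
read '1': S2 → S0
read '0': S0 → S1
read '1': S1 → S4
read '1': S4 → S2
After 11 symbols: S2.

S2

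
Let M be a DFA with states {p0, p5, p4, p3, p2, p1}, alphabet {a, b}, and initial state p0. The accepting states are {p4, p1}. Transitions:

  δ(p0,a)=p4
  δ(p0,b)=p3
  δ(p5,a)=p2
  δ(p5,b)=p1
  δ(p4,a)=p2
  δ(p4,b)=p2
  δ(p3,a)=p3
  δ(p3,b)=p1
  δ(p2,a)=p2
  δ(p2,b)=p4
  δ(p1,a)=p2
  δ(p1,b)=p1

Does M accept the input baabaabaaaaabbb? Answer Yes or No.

Trace: p0 -b-> p3 -a-> p3 -a-> p3 -b-> p1 -a-> p2 -a-> p2 -b-> p4 -a-> p2 -a-> p2 -a-> p2 -a-> p2 -a-> p2 -b-> p4 -b-> p2 -b-> p4
End state p4 is accepting.

Yes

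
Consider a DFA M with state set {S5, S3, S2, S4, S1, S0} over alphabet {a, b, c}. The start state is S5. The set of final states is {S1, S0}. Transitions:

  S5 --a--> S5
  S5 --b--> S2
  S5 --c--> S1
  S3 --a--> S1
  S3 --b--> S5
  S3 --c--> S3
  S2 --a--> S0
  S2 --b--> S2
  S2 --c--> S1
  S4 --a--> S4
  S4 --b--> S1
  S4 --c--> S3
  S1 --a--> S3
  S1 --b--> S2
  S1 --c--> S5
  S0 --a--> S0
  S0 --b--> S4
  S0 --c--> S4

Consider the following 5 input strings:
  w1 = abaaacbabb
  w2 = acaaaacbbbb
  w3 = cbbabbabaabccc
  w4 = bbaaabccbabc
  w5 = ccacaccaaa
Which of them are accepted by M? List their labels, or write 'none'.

w3, w4, w5

w1: S5 → S5 → S2 → S0 → S0 → S0 → S4 → S1 → S3 → S5 → S2  → end S2, rejected
w2: S5 → S5 → S1 → S3 → S1 → S3 → S1 → S5 → S2 → S2 → S2 → S2  → end S2, rejected
w3: S5 → S1 → S2 → S2 → S0 → S4 → S1 → S3 → S5 → S5 → S5 → S2 → S1 → S5 → S1  → end S1, accepted
w4: S5 → S2 → S2 → S0 → S0 → S0 → S4 → S3 → S3 → S5 → S5 → S2 → S1  → end S1, accepted
w5: S5 → S1 → S5 → S5 → S1 → S3 → S3 → S3 → S1 → S3 → S1  → end S1, accepted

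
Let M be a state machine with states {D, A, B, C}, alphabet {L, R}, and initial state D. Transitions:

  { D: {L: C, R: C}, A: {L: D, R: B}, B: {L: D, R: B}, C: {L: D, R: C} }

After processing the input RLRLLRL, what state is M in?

start at D
read 'R': D → C
read 'L': C → D
read 'R': D → C
read 'L': C → D
read 'L': D → C
read 'R': C → C
read 'L': C → D

D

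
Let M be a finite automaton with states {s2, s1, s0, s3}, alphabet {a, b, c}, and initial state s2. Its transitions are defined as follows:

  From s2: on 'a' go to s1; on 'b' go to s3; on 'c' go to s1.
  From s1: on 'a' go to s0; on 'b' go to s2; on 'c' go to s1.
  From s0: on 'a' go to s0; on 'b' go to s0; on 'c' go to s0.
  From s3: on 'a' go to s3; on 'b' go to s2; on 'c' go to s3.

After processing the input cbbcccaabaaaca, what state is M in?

s0

Trace: s2 -c-> s1 -b-> s2 -b-> s3 -c-> s3 -c-> s3 -c-> s3 -a-> s3 -a-> s3 -b-> s2 -a-> s1 -a-> s0 -a-> s0 -c-> s0 -a-> s0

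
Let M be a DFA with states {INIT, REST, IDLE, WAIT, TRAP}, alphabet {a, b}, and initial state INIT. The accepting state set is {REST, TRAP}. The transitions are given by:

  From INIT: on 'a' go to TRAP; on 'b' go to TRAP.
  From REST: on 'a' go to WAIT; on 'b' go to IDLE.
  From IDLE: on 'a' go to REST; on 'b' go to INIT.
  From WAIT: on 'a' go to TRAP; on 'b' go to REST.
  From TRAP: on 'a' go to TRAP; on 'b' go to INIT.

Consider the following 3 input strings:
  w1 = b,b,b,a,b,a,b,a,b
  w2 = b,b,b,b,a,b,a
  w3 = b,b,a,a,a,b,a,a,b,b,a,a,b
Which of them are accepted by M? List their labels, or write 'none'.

w1: Trace: INIT -b-> TRAP -b-> INIT -b-> TRAP -a-> TRAP -b-> INIT -a-> TRAP -b-> INIT -a-> TRAP -b-> INIT  → end INIT, rejected
w2: Trace: INIT -b-> TRAP -b-> INIT -b-> TRAP -b-> INIT -a-> TRAP -b-> INIT -a-> TRAP  → end TRAP, accepted
w3: Trace: INIT -b-> TRAP -b-> INIT -a-> TRAP -a-> TRAP -a-> TRAP -b-> INIT -a-> TRAP -a-> TRAP -b-> INIT -b-> TRAP -a-> TRAP -a-> TRAP -b-> INIT  → end INIT, rejected

w2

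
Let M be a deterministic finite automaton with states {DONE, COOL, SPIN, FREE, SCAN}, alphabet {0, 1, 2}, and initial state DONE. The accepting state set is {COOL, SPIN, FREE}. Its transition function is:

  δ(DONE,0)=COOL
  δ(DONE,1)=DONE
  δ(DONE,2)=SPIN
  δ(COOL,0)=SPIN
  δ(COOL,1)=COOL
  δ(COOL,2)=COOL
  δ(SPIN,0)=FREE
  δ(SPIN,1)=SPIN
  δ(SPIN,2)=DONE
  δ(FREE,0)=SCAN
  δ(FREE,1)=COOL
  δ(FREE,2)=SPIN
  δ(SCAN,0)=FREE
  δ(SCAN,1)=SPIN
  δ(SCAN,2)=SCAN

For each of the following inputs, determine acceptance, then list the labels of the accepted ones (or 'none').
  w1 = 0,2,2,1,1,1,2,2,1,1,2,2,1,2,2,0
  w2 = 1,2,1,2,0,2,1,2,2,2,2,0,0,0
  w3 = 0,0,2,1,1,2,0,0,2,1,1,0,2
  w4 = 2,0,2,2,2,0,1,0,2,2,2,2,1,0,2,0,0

w1: DONE → COOL → COOL → COOL → COOL → COOL → COOL → COOL → COOL → COOL → COOL → COOL → COOL → COOL → COOL → COOL → SPIN  → end SPIN, accepted
w2: DONE → DONE → SPIN → SPIN → DONE → COOL → COOL → COOL → COOL → COOL → COOL → COOL → SPIN → FREE → SCAN  → end SCAN, rejected
w3: DONE → COOL → SPIN → DONE → DONE → DONE → SPIN → FREE → SCAN → SCAN → SPIN → SPIN → FREE → SPIN  → end SPIN, accepted
w4: DONE → SPIN → FREE → SPIN → DONE → SPIN → FREE → COOL → SPIN → DONE → SPIN → DONE → SPIN → SPIN → FREE → SPIN → FREE → SCAN  → end SCAN, rejected

w1, w3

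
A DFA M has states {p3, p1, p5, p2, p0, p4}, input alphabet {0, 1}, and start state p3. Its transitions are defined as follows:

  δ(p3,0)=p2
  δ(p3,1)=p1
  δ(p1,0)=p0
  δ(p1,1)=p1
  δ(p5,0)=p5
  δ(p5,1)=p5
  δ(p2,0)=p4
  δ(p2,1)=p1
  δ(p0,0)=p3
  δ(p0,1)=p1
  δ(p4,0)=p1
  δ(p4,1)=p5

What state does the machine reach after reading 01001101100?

p3

Trace: p3 -0-> p2 -1-> p1 -0-> p0 -0-> p3 -1-> p1 -1-> p1 -0-> p0 -1-> p1 -1-> p1 -0-> p0 -0-> p3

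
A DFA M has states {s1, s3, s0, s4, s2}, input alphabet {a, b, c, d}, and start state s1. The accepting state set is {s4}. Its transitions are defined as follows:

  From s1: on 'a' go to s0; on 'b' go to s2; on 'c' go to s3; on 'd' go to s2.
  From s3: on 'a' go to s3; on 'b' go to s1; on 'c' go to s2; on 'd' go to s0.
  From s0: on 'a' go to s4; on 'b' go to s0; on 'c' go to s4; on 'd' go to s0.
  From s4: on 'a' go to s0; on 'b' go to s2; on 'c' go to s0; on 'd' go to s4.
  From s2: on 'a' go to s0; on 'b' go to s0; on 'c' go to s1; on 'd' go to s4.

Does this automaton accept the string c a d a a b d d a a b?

start at s1
read 'c': s1 → s3
read 'a': s3 → s3
read 'd': s3 → s0
read 'a': s0 → s4
read 'a': s4 → s0
read 'b': s0 → s0
read 'd': s0 → s0
read 'd': s0 → s0
read 'a': s0 → s4
read 'a': s4 → s0
read 'b': s0 → s0
End state s0 is not accepting.

No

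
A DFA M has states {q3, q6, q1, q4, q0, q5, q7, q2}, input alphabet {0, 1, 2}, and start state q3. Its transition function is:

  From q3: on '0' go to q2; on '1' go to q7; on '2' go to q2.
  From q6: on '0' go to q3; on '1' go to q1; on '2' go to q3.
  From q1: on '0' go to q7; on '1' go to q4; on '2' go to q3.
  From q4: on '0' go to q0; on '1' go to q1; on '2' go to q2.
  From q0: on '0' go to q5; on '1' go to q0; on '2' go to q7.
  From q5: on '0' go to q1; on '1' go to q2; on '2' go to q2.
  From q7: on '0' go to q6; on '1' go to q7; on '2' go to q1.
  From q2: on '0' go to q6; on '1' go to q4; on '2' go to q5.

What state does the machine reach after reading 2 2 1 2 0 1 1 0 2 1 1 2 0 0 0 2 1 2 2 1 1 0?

q0

start at q3
read '2': q3 → q2
read '2': q2 → q5
read '1': q5 → q2
read '2': q2 → q5
read '0': q5 → q1
read '1': q1 → q4
read '1': q4 → q1
read '0': q1 → q7
read '2': q7 → q1
read '1': q1 → q4
read '1': q4 → q1
read '2': q1 → q3
read '0': q3 → q2
read '0': q2 → q6
read '0': q6 → q3
read '2': q3 → q2
read '1': q2 → q4
read '2': q4 → q2
read '2': q2 → q5
read '1': q5 → q2
read '1': q2 → q4
read '0': q4 → q0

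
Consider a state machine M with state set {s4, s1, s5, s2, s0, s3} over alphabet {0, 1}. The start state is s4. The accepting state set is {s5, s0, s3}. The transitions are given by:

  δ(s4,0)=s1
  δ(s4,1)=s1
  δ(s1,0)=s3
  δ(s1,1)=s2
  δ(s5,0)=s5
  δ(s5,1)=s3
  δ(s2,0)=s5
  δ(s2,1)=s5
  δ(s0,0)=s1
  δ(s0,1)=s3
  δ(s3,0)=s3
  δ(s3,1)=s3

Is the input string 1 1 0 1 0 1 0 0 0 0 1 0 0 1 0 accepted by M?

Yes

start at s4
read '1': s4 → s1
read '1': s1 → s2
read '0': s2 → s5
read '1': s5 → s3
read '0': s3 → s3
read '1': s3 → s3
read '0': s3 → s3
read '0': s3 → s3
read '0': s3 → s3
read '0': s3 → s3
read '1': s3 → s3
read '0': s3 → s3
read '0': s3 → s3
read '1': s3 → s3
read '0': s3 → s3
End state s3 is accepting.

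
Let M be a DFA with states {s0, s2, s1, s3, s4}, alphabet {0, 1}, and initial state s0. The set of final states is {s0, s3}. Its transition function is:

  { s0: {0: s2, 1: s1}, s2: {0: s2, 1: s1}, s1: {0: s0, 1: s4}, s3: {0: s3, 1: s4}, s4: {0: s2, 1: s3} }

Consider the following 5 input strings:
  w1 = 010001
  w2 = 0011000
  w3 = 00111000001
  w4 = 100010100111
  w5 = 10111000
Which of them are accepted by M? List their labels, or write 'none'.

w4, w5

w1: s0 → s2 → s1 → s0 → s2 → s2 → s1  → end s1, rejected
w2: s0 → s2 → s2 → s1 → s4 → s2 → s2 → s2  → end s2, rejected
w3: s0 → s2 → s2 → s1 → s4 → s3 → s3 → s3 → s3 → s3 → s3 → s4  → end s4, rejected
w4: s0 → s1 → s0 → s2 → s2 → s1 → s0 → s1 → s0 → s2 → s1 → s4 → s3  → end s3, accepted
w5: s0 → s1 → s0 → s1 → s4 → s3 → s3 → s3 → s3  → end s3, accepted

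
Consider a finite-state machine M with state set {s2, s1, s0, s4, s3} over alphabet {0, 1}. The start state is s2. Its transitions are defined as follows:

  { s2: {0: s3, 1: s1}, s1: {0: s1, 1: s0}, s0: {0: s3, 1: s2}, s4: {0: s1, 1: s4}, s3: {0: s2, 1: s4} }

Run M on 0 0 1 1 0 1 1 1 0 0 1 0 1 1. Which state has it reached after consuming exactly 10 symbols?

s1

s2 → s3 → s2 → s1 → s0 → s3 → s4 → s4 → s4 → s1 → s1
After 10 symbols: s1.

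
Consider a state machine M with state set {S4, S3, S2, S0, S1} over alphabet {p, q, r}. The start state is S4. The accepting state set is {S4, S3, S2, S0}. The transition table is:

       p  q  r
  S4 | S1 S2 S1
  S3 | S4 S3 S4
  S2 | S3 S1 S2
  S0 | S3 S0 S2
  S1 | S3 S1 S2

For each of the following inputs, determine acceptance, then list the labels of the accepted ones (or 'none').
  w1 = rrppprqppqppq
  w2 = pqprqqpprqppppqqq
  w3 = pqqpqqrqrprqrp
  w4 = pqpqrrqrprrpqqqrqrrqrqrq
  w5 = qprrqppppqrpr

w1, w2, w3, w5

w1: Trace: S4 -r-> S1 -r-> S2 -p-> S3 -p-> S4 -p-> S1 -r-> S2 -q-> S1 -p-> S3 -p-> S4 -q-> S2 -p-> S3 -p-> S4 -q-> S2  → end S2, accepted
w2: Trace: S4 -p-> S1 -q-> S1 -p-> S3 -r-> S4 -q-> S2 -q-> S1 -p-> S3 -p-> S4 -r-> S1 -q-> S1 -p-> S3 -p-> S4 -p-> S1 -p-> S3 -q-> S3 -q-> S3 -q-> S3  → end S3, accepted
w3: Trace: S4 -p-> S1 -q-> S1 -q-> S1 -p-> S3 -q-> S3 -q-> S3 -r-> S4 -q-> S2 -r-> S2 -p-> S3 -r-> S4 -q-> S2 -r-> S2 -p-> S3  → end S3, accepted
w4: Trace: S4 -p-> S1 -q-> S1 -p-> S3 -q-> S3 -r-> S4 -r-> S1 -q-> S1 -r-> S2 -p-> S3 -r-> S4 -r-> S1 -p-> S3 -q-> S3 -q-> S3 -q-> S3 -r-> S4 -q-> S2 -r-> S2 -r-> S2 -q-> S1 -r-> S2 -q-> S1 -r-> S2 -q-> S1  → end S1, rejected
w5: Trace: S4 -q-> S2 -p-> S3 -r-> S4 -r-> S1 -q-> S1 -p-> S3 -p-> S4 -p-> S1 -p-> S3 -q-> S3 -r-> S4 -p-> S1 -r-> S2  → end S2, accepted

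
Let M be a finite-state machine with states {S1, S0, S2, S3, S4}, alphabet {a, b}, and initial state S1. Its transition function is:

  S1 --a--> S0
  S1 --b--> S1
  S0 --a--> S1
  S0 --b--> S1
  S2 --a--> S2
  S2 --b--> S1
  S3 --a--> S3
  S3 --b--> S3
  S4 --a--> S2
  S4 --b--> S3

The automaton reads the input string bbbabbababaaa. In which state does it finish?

S0

start at S1
read 'b': S1 → S1
read 'b': S1 → S1
read 'b': S1 → S1
read 'a': S1 → S0
read 'b': S0 → S1
read 'b': S1 → S1
read 'a': S1 → S0
read 'b': S0 → S1
read 'a': S1 → S0
read 'b': S0 → S1
read 'a': S1 → S0
read 'a': S0 → S1
read 'a': S1 → S0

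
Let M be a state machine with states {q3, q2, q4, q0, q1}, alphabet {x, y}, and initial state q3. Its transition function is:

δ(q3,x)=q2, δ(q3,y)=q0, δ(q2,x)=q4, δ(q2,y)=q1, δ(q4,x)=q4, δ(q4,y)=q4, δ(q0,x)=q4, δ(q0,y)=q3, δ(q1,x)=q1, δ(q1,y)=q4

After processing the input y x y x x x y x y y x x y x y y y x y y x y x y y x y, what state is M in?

Trace: q3 -y-> q0 -x-> q4 -y-> q4 -x-> q4 -x-> q4 -x-> q4 -y-> q4 -x-> q4 -y-> q4 -y-> q4 -x-> q4 -x-> q4 -y-> q4 -x-> q4 -y-> q4 -y-> q4 -y-> q4 -x-> q4 -y-> q4 -y-> q4 -x-> q4 -y-> q4 -x-> q4 -y-> q4 -y-> q4 -x-> q4 -y-> q4

q4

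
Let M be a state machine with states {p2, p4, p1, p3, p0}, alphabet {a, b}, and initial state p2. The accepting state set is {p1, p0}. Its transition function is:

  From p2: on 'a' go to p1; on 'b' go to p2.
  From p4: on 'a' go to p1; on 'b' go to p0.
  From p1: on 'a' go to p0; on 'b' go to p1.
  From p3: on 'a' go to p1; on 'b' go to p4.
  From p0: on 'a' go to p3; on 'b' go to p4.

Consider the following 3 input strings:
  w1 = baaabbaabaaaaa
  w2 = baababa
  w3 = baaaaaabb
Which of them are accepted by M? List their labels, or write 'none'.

w2, w3

w1: p2 → p2 → p1 → p0 → p3 → p4 → p0 → p3 → p1 → p1 → p0 → p3 → p1 → p0 → p3  → end p3, rejected
w2: p2 → p2 → p1 → p0 → p4 → p1 → p1 → p0  → end p0, accepted
w3: p2 → p2 → p1 → p0 → p3 → p1 → p0 → p3 → p4 → p0  → end p0, accepted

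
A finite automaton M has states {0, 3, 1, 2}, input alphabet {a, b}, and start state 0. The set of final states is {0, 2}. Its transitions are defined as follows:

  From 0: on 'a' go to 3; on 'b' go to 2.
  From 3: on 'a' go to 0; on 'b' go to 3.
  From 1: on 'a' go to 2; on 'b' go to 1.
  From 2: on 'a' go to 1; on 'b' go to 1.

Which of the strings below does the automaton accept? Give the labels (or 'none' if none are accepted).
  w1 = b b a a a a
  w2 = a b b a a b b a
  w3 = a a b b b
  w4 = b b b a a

w1: 0 → 2 → 1 → 2 → 1 → 2 → 1  → end 1, rejected
w2: 0 → 3 → 3 → 3 → 0 → 3 → 3 → 3 → 0  → end 0, accepted
w3: 0 → 3 → 0 → 2 → 1 → 1  → end 1, rejected
w4: 0 → 2 → 1 → 1 → 2 → 1  → end 1, rejected

w2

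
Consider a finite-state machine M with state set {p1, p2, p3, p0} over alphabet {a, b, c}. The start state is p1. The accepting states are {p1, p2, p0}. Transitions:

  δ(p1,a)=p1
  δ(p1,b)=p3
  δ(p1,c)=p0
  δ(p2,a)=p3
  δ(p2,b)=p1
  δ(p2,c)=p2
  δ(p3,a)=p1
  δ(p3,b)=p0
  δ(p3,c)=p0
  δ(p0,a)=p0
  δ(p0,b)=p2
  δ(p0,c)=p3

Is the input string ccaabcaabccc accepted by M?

Yes

Trace: p1 -c-> p0 -c-> p3 -a-> p1 -a-> p1 -b-> p3 -c-> p0 -a-> p0 -a-> p0 -b-> p2 -c-> p2 -c-> p2 -c-> p2
End state p2 is accepting.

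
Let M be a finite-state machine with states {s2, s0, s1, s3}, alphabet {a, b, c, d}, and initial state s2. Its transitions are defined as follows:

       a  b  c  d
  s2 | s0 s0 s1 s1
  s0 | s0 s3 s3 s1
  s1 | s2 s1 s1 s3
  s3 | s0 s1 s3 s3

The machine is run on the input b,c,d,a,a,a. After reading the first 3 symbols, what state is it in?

s3

Trace: s2 -b-> s0 -c-> s3 -d-> s3
After 3 symbols: s3.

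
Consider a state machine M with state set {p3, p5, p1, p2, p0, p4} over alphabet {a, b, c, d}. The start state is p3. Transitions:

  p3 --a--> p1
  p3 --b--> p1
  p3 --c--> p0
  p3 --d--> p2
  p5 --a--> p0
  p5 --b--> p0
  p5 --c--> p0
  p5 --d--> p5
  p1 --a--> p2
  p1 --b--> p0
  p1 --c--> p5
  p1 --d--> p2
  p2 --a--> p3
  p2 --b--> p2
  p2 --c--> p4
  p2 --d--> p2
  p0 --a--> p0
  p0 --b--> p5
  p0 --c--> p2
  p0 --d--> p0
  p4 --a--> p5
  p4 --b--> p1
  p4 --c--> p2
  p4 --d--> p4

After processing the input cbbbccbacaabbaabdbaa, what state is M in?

start at p3
read 'c': p3 → p0
read 'b': p0 → p5
read 'b': p5 → p0
read 'b': p0 → p5
read 'c': p5 → p0
read 'c': p0 → p2
read 'b': p2 → p2
read 'a': p2 → p3
read 'c': p3 → p0
read 'a': p0 → p0
read 'a': p0 → p0
read 'b': p0 → p5
read 'b': p5 → p0
read 'a': p0 → p0
read 'a': p0 → p0
read 'b': p0 → p5
read 'd': p5 → p5
read 'b': p5 → p0
read 'a': p0 → p0
read 'a': p0 → p0

p0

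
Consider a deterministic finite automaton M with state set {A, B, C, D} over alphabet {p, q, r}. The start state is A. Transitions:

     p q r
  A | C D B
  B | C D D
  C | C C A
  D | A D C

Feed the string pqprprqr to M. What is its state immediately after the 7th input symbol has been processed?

A → C → C → C → A → C → A → D
After 7 symbols: D.

D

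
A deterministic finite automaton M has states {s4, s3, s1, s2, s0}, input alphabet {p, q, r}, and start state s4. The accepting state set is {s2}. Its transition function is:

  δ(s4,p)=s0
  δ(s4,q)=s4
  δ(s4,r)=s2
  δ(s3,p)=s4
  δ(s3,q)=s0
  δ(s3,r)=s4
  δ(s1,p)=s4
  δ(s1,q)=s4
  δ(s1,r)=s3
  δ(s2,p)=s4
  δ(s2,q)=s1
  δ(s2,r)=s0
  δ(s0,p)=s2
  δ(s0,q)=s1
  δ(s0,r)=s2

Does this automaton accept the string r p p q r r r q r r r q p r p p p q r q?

No

start at s4
read 'r': s4 → s2
read 'p': s2 → s4
read 'p': s4 → s0
read 'q': s0 → s1
read 'r': s1 → s3
read 'r': s3 → s4
read 'r': s4 → s2
read 'q': s2 → s1
read 'r': s1 → s3
read 'r': s3 → s4
read 'r': s4 → s2
read 'q': s2 → s1
read 'p': s1 → s4
read 'r': s4 → s2
read 'p': s2 → s4
read 'p': s4 → s0
read 'p': s0 → s2
read 'q': s2 → s1
read 'r': s1 → s3
read 'q': s3 → s0
End state s0 is not accepting.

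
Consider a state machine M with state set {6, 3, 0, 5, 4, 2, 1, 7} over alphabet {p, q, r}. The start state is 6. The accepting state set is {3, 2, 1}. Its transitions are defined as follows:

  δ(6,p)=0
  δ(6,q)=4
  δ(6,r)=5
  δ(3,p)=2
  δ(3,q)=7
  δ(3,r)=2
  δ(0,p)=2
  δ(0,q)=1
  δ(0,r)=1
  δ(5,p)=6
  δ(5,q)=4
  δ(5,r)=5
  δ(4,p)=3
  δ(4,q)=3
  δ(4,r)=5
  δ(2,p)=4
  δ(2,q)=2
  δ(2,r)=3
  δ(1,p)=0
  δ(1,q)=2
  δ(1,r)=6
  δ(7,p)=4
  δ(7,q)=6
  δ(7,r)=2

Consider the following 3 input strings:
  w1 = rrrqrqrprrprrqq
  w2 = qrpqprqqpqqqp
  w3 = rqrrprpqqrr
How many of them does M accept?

2

w1:
  start at 6
  read 'r': 6 → 5
  read 'r': 5 → 5
  read 'r': 5 → 5
  read 'q': 5 → 4
  read 'r': 4 → 5
  read 'q': 5 → 4
  read 'r': 4 → 5
  read 'p': 5 → 6
  read 'r': 6 → 5
  read 'r': 5 → 5
  read 'p': 5 → 6
  read 'r': 6 → 5
  read 'r': 5 → 5
  read 'q': 5 → 4
  read 'q': 4 → 3
  end 3, accepted
w2:
  start at 6
  read 'q': 6 → 4
  read 'r': 4 → 5
  read 'p': 5 → 6
  read 'q': 6 → 4
  read 'p': 4 → 3
  read 'r': 3 → 2
  read 'q': 2 → 2
  read 'q': 2 → 2
  read 'p': 2 → 4
  read 'q': 4 → 3
  read 'q': 3 → 7
  read 'q': 7 → 6
  read 'p': 6 → 0
  end 0, rejected
w3:
  start at 6
  read 'r': 6 → 5
  read 'q': 5 → 4
  read 'r': 4 → 5
  read 'r': 5 → 5
  read 'p': 5 → 6
  read 'r': 6 → 5
  read 'p': 5 → 6
  read 'q': 6 → 4
  read 'q': 4 → 3
  read 'r': 3 → 2
  read 'r': 2 → 3
  end 3, accepted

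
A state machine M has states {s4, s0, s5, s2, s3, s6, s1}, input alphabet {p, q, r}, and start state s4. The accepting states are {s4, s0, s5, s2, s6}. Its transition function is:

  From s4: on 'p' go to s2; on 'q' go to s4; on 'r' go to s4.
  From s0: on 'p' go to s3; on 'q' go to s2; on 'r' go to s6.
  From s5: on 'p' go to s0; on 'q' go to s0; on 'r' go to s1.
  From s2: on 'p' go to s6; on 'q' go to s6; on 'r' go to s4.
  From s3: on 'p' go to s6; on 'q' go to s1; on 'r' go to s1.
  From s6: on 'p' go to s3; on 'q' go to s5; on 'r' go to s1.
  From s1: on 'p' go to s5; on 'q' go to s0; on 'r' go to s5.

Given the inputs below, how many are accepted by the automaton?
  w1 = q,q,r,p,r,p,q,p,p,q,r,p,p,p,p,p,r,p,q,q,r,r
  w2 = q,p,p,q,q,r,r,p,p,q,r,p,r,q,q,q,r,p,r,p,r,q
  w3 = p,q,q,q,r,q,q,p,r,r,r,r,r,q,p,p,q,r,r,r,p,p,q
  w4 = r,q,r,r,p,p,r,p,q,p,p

4

w1: Trace: s4 -q-> s4 -q-> s4 -r-> s4 -p-> s2 -r-> s4 -p-> s2 -q-> s6 -p-> s3 -p-> s6 -q-> s5 -r-> s1 -p-> s5 -p-> s0 -p-> s3 -p-> s6 -p-> s3 -r-> s1 -p-> s5 -q-> s0 -q-> s2 -r-> s4 -r-> s4  → end s4, accepted
w2: Trace: s4 -q-> s4 -p-> s2 -p-> s6 -q-> s5 -q-> s0 -r-> s6 -r-> s1 -p-> s5 -p-> s0 -q-> s2 -r-> s4 -p-> s2 -r-> s4 -q-> s4 -q-> s4 -q-> s4 -r-> s4 -p-> s2 -r-> s4 -p-> s2 -r-> s4 -q-> s4  → end s4, accepted
w3: Trace: s4 -p-> s2 -q-> s6 -q-> s5 -q-> s0 -r-> s6 -q-> s5 -q-> s0 -p-> s3 -r-> s1 -r-> s5 -r-> s1 -r-> s5 -r-> s1 -q-> s0 -p-> s3 -p-> s6 -q-> s5 -r-> s1 -r-> s5 -r-> s1 -p-> s5 -p-> s0 -q-> s2  → end s2, accepted
w4: Trace: s4 -r-> s4 -q-> s4 -r-> s4 -r-> s4 -p-> s2 -p-> s6 -r-> s1 -p-> s5 -q-> s0 -p-> s3 -p-> s6  → end s6, accepted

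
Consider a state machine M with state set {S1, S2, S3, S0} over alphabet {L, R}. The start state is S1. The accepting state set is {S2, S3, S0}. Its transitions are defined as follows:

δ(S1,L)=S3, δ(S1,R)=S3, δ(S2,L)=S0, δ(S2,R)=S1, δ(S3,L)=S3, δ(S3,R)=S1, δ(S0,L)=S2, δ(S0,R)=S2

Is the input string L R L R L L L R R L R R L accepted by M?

Yes

start at S1
read 'L': S1 → S3
read 'R': S3 → S1
read 'L': S1 → S3
read 'R': S3 → S1
read 'L': S1 → S3
read 'L': S3 → S3
read 'L': S3 → S3
read 'R': S3 → S1
read 'R': S1 → S3
read 'L': S3 → S3
read 'R': S3 → S1
read 'R': S1 → S3
read 'L': S3 → S3
End state S3 is accepting.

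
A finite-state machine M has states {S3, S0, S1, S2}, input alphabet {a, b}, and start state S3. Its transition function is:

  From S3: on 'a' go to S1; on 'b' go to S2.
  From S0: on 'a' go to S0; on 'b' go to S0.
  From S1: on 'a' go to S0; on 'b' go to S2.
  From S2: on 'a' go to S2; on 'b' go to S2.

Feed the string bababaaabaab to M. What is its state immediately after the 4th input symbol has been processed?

S3 → S2 → S2 → S2 → S2
After 4 symbols: S2.

S2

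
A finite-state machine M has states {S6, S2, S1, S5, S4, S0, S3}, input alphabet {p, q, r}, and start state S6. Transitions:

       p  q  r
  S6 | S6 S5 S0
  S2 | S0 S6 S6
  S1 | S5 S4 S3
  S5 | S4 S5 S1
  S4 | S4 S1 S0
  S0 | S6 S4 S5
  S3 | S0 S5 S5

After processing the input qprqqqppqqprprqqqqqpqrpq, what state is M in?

start at S6
read 'q': S6 → S5
read 'p': S5 → S4
read 'r': S4 → S0
read 'q': S0 → S4
read 'q': S4 → S1
read 'q': S1 → S4
read 'p': S4 → S4
read 'p': S4 → S4
read 'q': S4 → S1
read 'q': S1 → S4
read 'p': S4 → S4
read 'r': S4 → S0
read 'p': S0 → S6
read 'r': S6 → S0
read 'q': S0 → S4
read 'q': S4 → S1
read 'q': S1 → S4
read 'q': S4 → S1
read 'q': S1 → S4
read 'p': S4 → S4
read 'q': S4 → S1
read 'r': S1 → S3
read 'p': S3 → S0
read 'q': S0 → S4

S4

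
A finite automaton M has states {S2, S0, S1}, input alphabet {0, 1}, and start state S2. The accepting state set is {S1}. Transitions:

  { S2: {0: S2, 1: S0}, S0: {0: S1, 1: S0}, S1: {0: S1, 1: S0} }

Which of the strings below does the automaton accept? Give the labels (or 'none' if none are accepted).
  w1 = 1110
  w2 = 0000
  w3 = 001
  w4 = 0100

w1, w4

w1: S2 → S0 → S0 → S0 → S1  → end S1, accepted
w2: S2 → S2 → S2 → S2 → S2  → end S2, rejected
w3: S2 → S2 → S2 → S0  → end S0, rejected
w4: S2 → S2 → S0 → S1 → S1  → end S1, accepted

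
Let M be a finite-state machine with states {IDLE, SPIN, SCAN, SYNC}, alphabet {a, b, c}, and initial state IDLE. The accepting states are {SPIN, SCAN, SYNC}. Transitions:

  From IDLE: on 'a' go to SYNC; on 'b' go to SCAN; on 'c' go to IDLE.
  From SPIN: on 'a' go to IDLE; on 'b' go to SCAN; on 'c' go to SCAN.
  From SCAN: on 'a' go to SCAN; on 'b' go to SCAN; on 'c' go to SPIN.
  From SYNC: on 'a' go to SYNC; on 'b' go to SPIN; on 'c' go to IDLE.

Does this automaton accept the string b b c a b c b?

IDLE → SCAN → SCAN → SPIN → IDLE → SCAN → SPIN → SCAN
End state SCAN is accepting.

Yes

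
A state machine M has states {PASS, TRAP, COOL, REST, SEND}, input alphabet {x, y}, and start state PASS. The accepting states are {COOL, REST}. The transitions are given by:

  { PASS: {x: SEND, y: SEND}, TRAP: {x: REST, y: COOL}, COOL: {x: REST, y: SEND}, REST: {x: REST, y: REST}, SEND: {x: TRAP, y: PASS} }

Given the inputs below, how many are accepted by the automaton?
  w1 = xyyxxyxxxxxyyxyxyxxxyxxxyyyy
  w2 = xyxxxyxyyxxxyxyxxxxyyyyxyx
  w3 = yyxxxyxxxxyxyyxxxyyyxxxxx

3

w1: PASS → SEND → PASS → SEND → TRAP → REST → REST → REST → REST → REST → REST → REST → REST → REST → REST → REST → REST → REST → REST → REST → REST → REST → REST → REST → REST → REST → REST → REST → REST  → end REST, accepted
w2: PASS → SEND → PASS → SEND → TRAP → REST → REST → REST → REST → REST → REST → REST → REST → REST → REST → REST → REST → REST → REST → REST → REST → REST → REST → REST → REST → REST → REST  → end REST, accepted
w3: PASS → SEND → PASS → SEND → TRAP → REST → REST → REST → REST → REST → REST → REST → REST → REST → REST → REST → REST → REST → REST → REST → REST → REST → REST → REST → REST → REST  → end REST, accepted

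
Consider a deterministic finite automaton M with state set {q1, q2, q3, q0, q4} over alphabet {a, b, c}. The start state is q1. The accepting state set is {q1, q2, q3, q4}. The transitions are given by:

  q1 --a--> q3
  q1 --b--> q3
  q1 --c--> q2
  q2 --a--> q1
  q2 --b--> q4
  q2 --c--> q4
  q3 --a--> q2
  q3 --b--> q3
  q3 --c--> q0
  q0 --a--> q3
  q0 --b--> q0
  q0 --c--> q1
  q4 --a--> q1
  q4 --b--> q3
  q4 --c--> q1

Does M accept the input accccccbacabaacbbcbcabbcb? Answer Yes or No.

No

Trace: q1 -a-> q3 -c-> q0 -c-> q1 -c-> q2 -c-> q4 -c-> q1 -c-> q2 -b-> q4 -a-> q1 -c-> q2 -a-> q1 -b-> q3 -a-> q2 -a-> q1 -c-> q2 -b-> q4 -b-> q3 -c-> q0 -b-> q0 -c-> q1 -a-> q3 -b-> q3 -b-> q3 -c-> q0 -b-> q0
End state q0 is not accepting.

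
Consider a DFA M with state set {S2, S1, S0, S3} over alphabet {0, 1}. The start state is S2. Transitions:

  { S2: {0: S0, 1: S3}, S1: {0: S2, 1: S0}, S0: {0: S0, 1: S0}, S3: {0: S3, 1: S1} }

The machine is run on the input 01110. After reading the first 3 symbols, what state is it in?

S0

start at S2
read '0': S2 → S0
read '1': S0 → S0
read '1': S0 → S0
After 3 symbols: S0.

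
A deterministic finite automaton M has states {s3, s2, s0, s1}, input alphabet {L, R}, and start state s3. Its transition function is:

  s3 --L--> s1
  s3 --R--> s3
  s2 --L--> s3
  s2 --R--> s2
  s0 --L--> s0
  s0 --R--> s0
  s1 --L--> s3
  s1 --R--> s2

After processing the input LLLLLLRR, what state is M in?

s3

start at s3
read 'L': s3 → s1
read 'L': s1 → s3
read 'L': s3 → s1
read 'L': s1 → s3
read 'L': s3 → s1
read 'L': s1 → s3
read 'R': s3 → s3
read 'R': s3 → s3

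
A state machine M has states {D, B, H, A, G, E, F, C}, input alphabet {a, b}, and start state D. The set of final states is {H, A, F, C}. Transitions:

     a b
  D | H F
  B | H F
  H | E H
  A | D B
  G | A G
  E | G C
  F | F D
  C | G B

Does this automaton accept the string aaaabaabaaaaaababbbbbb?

start at D
read 'a': D → H
read 'a': H → E
read 'a': E → G
read 'a': G → A
read 'b': A → B
read 'a': B → H
read 'a': H → E
read 'b': E → C
read 'a': C → G
read 'a': G → A
read 'a': A → D
read 'a': D → H
read 'a': H → E
read 'a': E → G
read 'b': G → G
read 'a': G → A
read 'b': A → B
read 'b': B → F
read 'b': F → D
read 'b': D → F
read 'b': F → D
read 'b': D → F
End state F is accepting.

Yes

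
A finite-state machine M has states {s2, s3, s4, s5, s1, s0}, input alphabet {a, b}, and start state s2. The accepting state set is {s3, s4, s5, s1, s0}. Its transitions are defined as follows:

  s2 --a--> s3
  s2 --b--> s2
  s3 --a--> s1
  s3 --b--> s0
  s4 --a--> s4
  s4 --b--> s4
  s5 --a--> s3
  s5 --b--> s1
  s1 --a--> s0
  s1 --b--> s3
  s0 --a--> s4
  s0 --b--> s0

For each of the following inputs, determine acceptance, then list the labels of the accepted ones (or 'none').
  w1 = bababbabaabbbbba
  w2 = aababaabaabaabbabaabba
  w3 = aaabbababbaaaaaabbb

w1: s2 → s2 → s3 → s0 → s4 → s4 → s4 → s4 → s4 → s4 → s4 → s4 → s4 → s4 → s4 → s4 → s4  → end s4, accepted
w2: s2 → s3 → s1 → s3 → s1 → s3 → s1 → s0 → s0 → s4 → s4 → s4 → s4 → s4 → s4 → s4 → s4 → s4 → s4 → s4 → s4 → s4 → s4  → end s4, accepted
w3: s2 → s3 → s1 → s0 → s0 → s0 → s4 → s4 → s4 → s4 → s4 → s4 → s4 → s4 → s4 → s4 → s4 → s4 → s4 → s4  → end s4, accepted

w1, w2, w3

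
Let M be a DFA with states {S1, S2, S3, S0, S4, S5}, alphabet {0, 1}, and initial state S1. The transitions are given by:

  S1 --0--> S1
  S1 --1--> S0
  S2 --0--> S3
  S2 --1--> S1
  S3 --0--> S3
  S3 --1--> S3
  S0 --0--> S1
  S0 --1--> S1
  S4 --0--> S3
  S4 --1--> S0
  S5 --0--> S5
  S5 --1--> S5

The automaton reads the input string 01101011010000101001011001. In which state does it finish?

S0

S1 → S1 → S0 → S1 → S1 → S0 → S1 → S0 → S1 → S1 → S0 → S1 → S1 → S1 → S1 → S0 → S1 → S0 → S1 → S1 → S0 → S1 → S0 → S1 → S1 → S1 → S0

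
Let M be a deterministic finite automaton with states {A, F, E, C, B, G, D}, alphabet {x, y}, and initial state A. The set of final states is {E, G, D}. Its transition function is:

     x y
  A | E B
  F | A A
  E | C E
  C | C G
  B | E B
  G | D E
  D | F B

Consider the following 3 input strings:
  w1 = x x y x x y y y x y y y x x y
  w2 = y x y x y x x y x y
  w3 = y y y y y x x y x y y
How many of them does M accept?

w1: Trace: A -x-> E -x-> C -y-> G -x-> D -x-> F -y-> A -y-> B -y-> B -x-> E -y-> E -y-> E -y-> E -x-> C -x-> C -y-> G  → end G, accepted
w2: Trace: A -y-> B -x-> E -y-> E -x-> C -y-> G -x-> D -x-> F -y-> A -x-> E -y-> E  → end E, accepted
w3: Trace: A -y-> B -y-> B -y-> B -y-> B -y-> B -x-> E -x-> C -y-> G -x-> D -y-> B -y-> B  → end B, rejected

2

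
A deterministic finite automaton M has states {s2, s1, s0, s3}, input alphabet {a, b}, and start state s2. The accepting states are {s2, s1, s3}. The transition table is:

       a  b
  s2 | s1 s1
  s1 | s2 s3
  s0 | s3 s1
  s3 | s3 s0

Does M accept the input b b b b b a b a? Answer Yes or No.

Yes

start at s2
read 'b': s2 → s1
read 'b': s1 → s3
read 'b': s3 → s0
read 'b': s0 → s1
read 'b': s1 → s3
read 'a': s3 → s3
read 'b': s3 → s0
read 'a': s0 → s3
End state s3 is accepting.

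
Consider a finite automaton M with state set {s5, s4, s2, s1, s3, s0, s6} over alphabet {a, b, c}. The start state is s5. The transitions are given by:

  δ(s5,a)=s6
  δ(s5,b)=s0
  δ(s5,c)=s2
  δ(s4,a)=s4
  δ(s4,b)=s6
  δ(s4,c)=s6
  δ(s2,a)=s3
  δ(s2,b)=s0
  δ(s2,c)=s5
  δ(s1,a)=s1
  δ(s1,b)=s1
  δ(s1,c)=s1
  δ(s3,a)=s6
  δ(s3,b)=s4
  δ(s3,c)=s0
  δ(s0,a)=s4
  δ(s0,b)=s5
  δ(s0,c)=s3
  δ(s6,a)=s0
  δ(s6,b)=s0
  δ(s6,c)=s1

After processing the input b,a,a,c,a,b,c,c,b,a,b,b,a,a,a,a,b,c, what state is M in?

s1

Trace: s5 -b-> s0 -a-> s4 -a-> s4 -c-> s6 -a-> s0 -b-> s5 -c-> s2 -c-> s5 -b-> s0 -a-> s4 -b-> s6 -b-> s0 -a-> s4 -a-> s4 -a-> s4 -a-> s4 -b-> s6 -c-> s1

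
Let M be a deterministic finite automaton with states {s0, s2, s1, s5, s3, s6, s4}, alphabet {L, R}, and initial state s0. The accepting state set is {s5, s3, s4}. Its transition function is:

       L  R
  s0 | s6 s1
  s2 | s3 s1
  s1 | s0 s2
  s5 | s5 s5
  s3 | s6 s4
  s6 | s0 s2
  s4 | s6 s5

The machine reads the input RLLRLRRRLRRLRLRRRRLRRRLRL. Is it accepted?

Yes

s0 → s1 → s0 → s6 → s2 → s3 → s4 → s5 → s5 → s5 → s5 → s5 → s5 → s5 → s5 → s5 → s5 → s5 → s5 → s5 → s5 → s5 → s5 → s5 → s5 → s5
End state s5 is accepting.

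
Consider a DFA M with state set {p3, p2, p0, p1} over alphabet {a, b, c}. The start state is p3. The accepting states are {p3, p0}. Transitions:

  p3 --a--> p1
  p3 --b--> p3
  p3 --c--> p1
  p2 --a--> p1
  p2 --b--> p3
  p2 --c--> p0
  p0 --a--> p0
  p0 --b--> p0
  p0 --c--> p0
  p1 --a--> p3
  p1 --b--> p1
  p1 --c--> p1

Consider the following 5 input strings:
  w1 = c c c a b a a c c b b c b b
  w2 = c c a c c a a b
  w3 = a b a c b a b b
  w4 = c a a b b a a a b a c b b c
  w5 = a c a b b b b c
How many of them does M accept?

w1: Trace: p3 -c-> p1 -c-> p1 -c-> p1 -a-> p3 -b-> p3 -a-> p1 -a-> p3 -c-> p1 -c-> p1 -b-> p1 -b-> p1 -c-> p1 -b-> p1 -b-> p1  → end p1, rejected
w2: Trace: p3 -c-> p1 -c-> p1 -a-> p3 -c-> p1 -c-> p1 -a-> p3 -a-> p1 -b-> p1  → end p1, rejected
w3: Trace: p3 -a-> p1 -b-> p1 -a-> p3 -c-> p1 -b-> p1 -a-> p3 -b-> p3 -b-> p3  → end p3, accepted
w4: Trace: p3 -c-> p1 -a-> p3 -a-> p1 -b-> p1 -b-> p1 -a-> p3 -a-> p1 -a-> p3 -b-> p3 -a-> p1 -c-> p1 -b-> p1 -b-> p1 -c-> p1  → end p1, rejected
w5: Trace: p3 -a-> p1 -c-> p1 -a-> p3 -b-> p3 -b-> p3 -b-> p3 -b-> p3 -c-> p1  → end p1, rejected

1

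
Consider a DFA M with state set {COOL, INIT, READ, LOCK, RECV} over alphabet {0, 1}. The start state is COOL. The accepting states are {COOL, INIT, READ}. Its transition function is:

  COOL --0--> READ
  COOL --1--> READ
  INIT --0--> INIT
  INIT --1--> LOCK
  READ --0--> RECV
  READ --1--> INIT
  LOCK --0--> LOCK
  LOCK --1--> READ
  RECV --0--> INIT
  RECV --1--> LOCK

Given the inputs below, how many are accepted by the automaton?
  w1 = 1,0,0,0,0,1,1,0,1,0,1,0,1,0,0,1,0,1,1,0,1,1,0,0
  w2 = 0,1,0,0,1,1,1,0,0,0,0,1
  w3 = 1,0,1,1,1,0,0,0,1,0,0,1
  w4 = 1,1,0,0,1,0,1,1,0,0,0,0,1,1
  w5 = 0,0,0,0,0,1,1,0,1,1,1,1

3

w1:
  start at COOL
  read '1': COOL → READ
  read '0': READ → RECV
  read '0': RECV → INIT
  read '0': INIT → INIT
  read '0': INIT → INIT
  read '1': INIT → LOCK
  read '1': LOCK → READ
  read '0': READ → RECV
  read '1': RECV → LOCK
  read '0': LOCK → LOCK
  read '1': LOCK → READ
  read '0': READ → RECV
  read '1': RECV → LOCK
  read '0': LOCK → LOCK
  read '0': LOCK → LOCK
  read '1': LOCK → READ
  read '0': READ → RECV
  read '1': RECV → LOCK
  read '1': LOCK → READ
  read '0': READ → RECV
  read '1': RECV → LOCK
  read '1': LOCK → READ
  read '0': READ → RECV
  read '0': RECV → INIT
  end INIT, accepted
w2:
  start at COOL
  read '0': COOL → READ
  read '1': READ → INIT
  read '0': INIT → INIT
  read '0': INIT → INIT
  read '1': INIT → LOCK
  read '1': LOCK → READ
  read '1': READ → INIT
  read '0': INIT → INIT
  read '0': INIT → INIT
  read '0': INIT → INIT
  read '0': INIT → INIT
  read '1': INIT → LOCK
  end LOCK, rejected
w3:
  start at COOL
  read '1': COOL → READ
  read '0': READ → RECV
  read '1': RECV → LOCK
  read '1': LOCK → READ
  read '1': READ → INIT
  read '0': INIT → INIT
  read '0': INIT → INIT
  read '0': INIT → INIT
  read '1': INIT → LOCK
  read '0': LOCK → LOCK
  read '0': LOCK → LOCK
  read '1': LOCK → READ
  end READ, accepted
w4:
  start at COOL
  read '1': COOL → READ
  read '1': READ → INIT
  read '0': INIT → INIT
  read '0': INIT → INIT
  read '1': INIT → LOCK
  read '0': LOCK → LOCK
  read '1': LOCK → READ
  read '1': READ → INIT
  read '0': INIT → INIT
  read '0': INIT → INIT
  read '0': INIT → INIT
  read '0': INIT → INIT
  read '1': INIT → LOCK
  read '1': LOCK → READ
  end READ, accepted
w5:
  start at COOL
  read '0': COOL → READ
  read '0': READ → RECV
  read '0': RECV → INIT
  read '0': INIT → INIT
  read '0': INIT → INIT
  read '1': INIT → LOCK
  read '1': LOCK → READ
  read '0': READ → RECV
  read '1': RECV → LOCK
  read '1': LOCK → READ
  read '1': READ → INIT
  read '1': INIT → LOCK
  end LOCK, rejected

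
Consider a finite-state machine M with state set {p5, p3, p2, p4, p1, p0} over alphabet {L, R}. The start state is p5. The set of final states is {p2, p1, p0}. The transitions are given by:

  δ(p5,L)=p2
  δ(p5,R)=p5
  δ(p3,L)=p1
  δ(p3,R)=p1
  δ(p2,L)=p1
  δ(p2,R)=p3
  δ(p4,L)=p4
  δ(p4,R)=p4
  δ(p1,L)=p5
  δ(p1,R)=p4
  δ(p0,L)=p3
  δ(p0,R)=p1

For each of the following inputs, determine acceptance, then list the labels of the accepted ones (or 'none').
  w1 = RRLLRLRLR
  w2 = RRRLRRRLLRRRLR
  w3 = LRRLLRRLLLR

none

w1:
  start at p5
  read 'R': p5 → p5
  read 'R': p5 → p5
  read 'L': p5 → p2
  read 'L': p2 → p1
  read 'R': p1 → p4
  read 'L': p4 → p4
  read 'R': p4 → p4
  read 'L': p4 → p4
  read 'R': p4 → p4
  end p4, rejected
w2:
  start at p5
  read 'R': p5 → p5
  read 'R': p5 → p5
  read 'R': p5 → p5
  read 'L': p5 → p2
  read 'R': p2 → p3
  read 'R': p3 → p1
  read 'R': p1 → p4
  read 'L': p4 → p4
  read 'L': p4 → p4
  read 'R': p4 → p4
  read 'R': p4 → p4
  read 'R': p4 → p4
  read 'L': p4 → p4
  read 'R': p4 → p4
  end p4, rejected
w3:
  start at p5
  read 'L': p5 → p2
  read 'R': p2 → p3
  read 'R': p3 → p1
  read 'L': p1 → p5
  read 'L': p5 → p2
  read 'R': p2 → p3
  read 'R': p3 → p1
  read 'L': p1 → p5
  read 'L': p5 → p2
  read 'L': p2 → p1
  read 'R': p1 → p4
  end p4, rejected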